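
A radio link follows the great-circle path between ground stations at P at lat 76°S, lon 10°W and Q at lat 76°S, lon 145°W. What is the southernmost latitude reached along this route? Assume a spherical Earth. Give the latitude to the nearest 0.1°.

The great circle lies in the plane with unit normal n̂ = (p₁ × p₂)/|p₁ × p₂|.
Here n̂_z ≈ -0.095; the vertex latitude is φ_max = arccos|n̂_z| ≈ 84.5°.
Check via Clairaut: cos φ_max = |cos φ₁| · sin C = cos(76.0°)·sin(156.9°) ≈ 0.095, again giving ≈ 84.5°.

≈ 84.5°S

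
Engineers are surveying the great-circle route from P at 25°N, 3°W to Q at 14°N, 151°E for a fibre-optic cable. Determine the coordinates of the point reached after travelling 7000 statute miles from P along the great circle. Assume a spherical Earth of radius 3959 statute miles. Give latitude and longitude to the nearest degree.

The haversine formula gives a central angle δ ≈ 2.330 rad (133.5°) between the endpoints. The total great-circle distance is δ·R ≈ 2.330 × 3959 ≈ 9223 mi, so the target fraction is f = 7000/9223 ≈ 0.759.
Interpolate at f ≈ 0.759 with slerp weights a = sin((1−f)δ)/sin δ ≈ 0.734, b = sin(fδ)/sin δ ≈ 1.351.
p = a·p₁ + b·p₂ ≈ (-0.483, 0.601, 0.637); φ = arcsin(p_z) ≈ 39.58°, λ = atan2(p_y, p_x) ≈ 128.77°.

≈ 40°N, 129°E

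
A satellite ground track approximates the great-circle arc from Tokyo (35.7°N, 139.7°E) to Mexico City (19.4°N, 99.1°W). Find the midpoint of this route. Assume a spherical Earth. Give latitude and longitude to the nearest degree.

The haversine formula gives a central angle δ ≈ 1.775 rad (101.7°) between the endpoints.
Interpolate at f = 1/2 with slerp weights a = sin((1−f)δ)/sin δ ≈ 0.792, b = sin(fδ)/sin δ ≈ 0.792.
p = a·p₁ + b·p₂ ≈ (-0.609, -0.322, 0.725); φ = arcsin(p_z) ≈ 46.49°, λ = atan2(p_y, p_x) ≈ -152.15°.

≈ (46°N, 152°W)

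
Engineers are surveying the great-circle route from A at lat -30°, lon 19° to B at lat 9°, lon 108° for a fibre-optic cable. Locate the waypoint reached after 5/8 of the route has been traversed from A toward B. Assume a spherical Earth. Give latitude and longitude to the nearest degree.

≈ lat -9°, lon 78°

Write both endpoints as unit vectors p₁, p₂ with components (cos φ cos λ, cos φ sin λ, sin φ).
The central angle between the endpoints is δ = arccos(p₁·p₂) ≈ 1.634 rad (93.6°).
Interpolate at f = 5/8 with slerp weights a = sin((1−f)δ)/sin δ ≈ 0.576, b = sin(fδ)/sin δ ≈ 0.855.
p = a·p₁ + b·p₂ ≈ (0.211, 0.965, -0.154); φ = arcsin(p_z) ≈ -8.89°, λ = atan2(p_y, p_x) ≈ 77.66°.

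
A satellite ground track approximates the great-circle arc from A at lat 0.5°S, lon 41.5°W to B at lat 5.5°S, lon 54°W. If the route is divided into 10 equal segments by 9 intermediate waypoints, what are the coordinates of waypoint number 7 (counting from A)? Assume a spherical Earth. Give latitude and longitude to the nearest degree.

Write both endpoints as unit vectors p₁, p₂ with components (cos φ cos λ, cos φ sin λ, sin φ).
The central angle between the endpoints is δ = arccos(p₁·p₂) ≈ 0.235 rad (13.4°).
Interpolate at f = 7/10 with slerp weights a = sin((1−f)δ)/sin δ ≈ 0.303, b = sin(fδ)/sin δ ≈ 0.703.
p = a·p₁ + b·p₂ ≈ (0.638, -0.767, -0.070); φ = arcsin(p_z) ≈ -4.02°, λ = atan2(p_y, p_x) ≈ -50.24°.

≈ lat 4°S, lon 50°W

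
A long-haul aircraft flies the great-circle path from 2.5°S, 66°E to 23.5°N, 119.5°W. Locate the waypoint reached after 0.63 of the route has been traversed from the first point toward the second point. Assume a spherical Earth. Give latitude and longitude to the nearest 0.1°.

Write both endpoints as unit vectors p₁, p₂ with components (cos φ cos λ, cos φ sin λ, sin φ).
The central angle between the endpoints is δ = arccos(p₁·p₂) ≈ 2.763 rad (158.3°).
Interpolate at f = 0.63 with slerp weights a = sin((1−f)δ)/sin δ ≈ 2.312, b = sin(fδ)/sin δ ≈ 2.670.
p = a·p₁ + b·p₂ ≈ (-0.266, -0.021, 0.964); φ = arcsin(p_z) ≈ 74.51°, λ = atan2(p_y, p_x) ≈ -175.49°.

≈ 74.5°N, 175.5°W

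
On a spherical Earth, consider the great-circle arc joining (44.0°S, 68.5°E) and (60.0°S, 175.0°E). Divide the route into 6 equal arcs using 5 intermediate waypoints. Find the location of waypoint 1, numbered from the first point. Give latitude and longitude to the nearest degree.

Write both endpoints as unit vectors p₁, p₂ with components (cos φ cos λ, cos φ sin λ, sin φ).
The central angle between the endpoints is δ = arccos(p₁·p₂) ≈ 1.048 rad (60.0°).
Interpolate at f = 1/6 with slerp weights a = sin((1−f)δ)/sin δ ≈ 0.885, b = sin(fδ)/sin δ ≈ 0.201.
p = a·p₁ + b·p₂ ≈ (0.133, 0.601, -0.788); φ = arcsin(p_z) ≈ -52.02°, λ = atan2(p_y, p_x) ≈ 77.49°.

≈ (52°S, 77°E)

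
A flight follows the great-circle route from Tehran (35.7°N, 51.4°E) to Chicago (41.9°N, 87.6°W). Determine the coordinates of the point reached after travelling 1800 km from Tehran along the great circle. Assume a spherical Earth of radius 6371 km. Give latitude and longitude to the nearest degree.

≈ 49°N, 39°E

Convert each endpoint to a unit vector on the sphere (x = cos φ cos λ, y = cos φ sin λ, z = sin φ).
The central angle between the endpoints is δ = arccos(p₁·p₂) ≈ 1.637 rad (93.8°). The total great-circle distance is δ·R ≈ 1.637 × 6371 ≈ 10431 km, so the target fraction is f = 1800/10431 ≈ 0.173.
Interpolate at f ≈ 0.173 with slerp weights a = sin((1−f)δ)/sin δ ≈ 0.979, b = sin(fδ)/sin δ ≈ 0.279.
p = a·p₁ + b·p₂ ≈ (0.505, 0.414, 0.758); φ = arcsin(p_z) ≈ 49.27°, λ = atan2(p_y, p_x) ≈ 39.33°.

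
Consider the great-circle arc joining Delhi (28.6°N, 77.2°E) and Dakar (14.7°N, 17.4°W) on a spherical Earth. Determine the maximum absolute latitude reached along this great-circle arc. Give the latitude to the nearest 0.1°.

The great circle lies in the plane with unit normal n̂ = (p₁ × p₂)/|p₁ × p₂|.
Here n̂_z ≈ -0.848; the vertex latitude is φ_max = arccos|n̂_z| ≈ 32.0°.
Check via Clairaut: cos φ_max = |cos φ₁| · sin C = cos(28.6°)·sin(74.9°) ≈ 0.848, again giving ≈ 32.0°.

≈ 32.0°N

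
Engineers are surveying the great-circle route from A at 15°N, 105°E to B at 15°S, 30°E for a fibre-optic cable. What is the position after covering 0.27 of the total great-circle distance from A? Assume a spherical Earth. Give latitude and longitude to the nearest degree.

≈ 7°N, 84°E

Write both endpoints as unit vectors p₁, p₂ with components (cos φ cos λ, cos φ sin λ, sin φ).
The central angle between the endpoints is δ = arccos(p₁·p₂) ≈ 1.395 rad (80.0°).
Interpolate at f = 0.27 with slerp weights a = sin((1−f)δ)/sin δ ≈ 0.865, b = sin(fδ)/sin δ ≈ 0.374.
p = a·p₁ + b·p₂ ≈ (0.096, 0.987, 0.127); φ = arcsin(p_z) ≈ 7.30°, λ = atan2(p_y, p_x) ≈ 84.42°.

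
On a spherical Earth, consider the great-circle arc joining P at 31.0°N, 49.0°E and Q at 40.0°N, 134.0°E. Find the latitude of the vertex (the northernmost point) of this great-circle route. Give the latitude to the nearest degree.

The great circle lies in the plane with unit normal n̂ = (p₁ × p₂)/|p₁ × p₂|.
Here n̂_z ≈ +0.710; the vertex latitude is φ_max = arccos|n̂_z| ≈ 44.8°.
Check via Clairaut: cos φ_max = |cos φ₁| · sin C = cos(31.0°)·sin(55.9°) ≈ 0.710, again giving ≈ 44.8°.

≈ 45°N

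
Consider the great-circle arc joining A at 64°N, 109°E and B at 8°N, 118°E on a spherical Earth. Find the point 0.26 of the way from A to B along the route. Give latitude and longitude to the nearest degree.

≈ 50°N, 113°E

Convert each endpoint to a unit vector on the sphere (x = cos φ cos λ, y = cos φ sin λ, z = sin φ).
The central angle between the endpoints is δ = arccos(p₁·p₂) ≈ 0.984 rad (56.4°).
Interpolate at f = 0.26 with slerp weights a = sin((1−f)δ)/sin δ ≈ 0.799, b = sin(fδ)/sin δ ≈ 0.304.
p = a·p₁ + b·p₂ ≈ (-0.255, 0.597, 0.761); φ = arcsin(p_z) ≈ 49.51°, λ = atan2(p_y, p_x) ≈ 113.16°.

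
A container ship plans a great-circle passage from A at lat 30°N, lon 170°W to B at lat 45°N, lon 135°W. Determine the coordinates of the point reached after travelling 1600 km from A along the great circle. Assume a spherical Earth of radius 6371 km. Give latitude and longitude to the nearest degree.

From cos δ = sin φ₁ sin φ₂ + cos φ₁ cos φ₂ cos Δλ, the central angle is δ ≈ 0.545 rad (31.2°). The total great-circle distance is δ·R ≈ 0.545 × 6371 ≈ 3472 km, so the target fraction is f = 1600/3472 ≈ 0.461.
Interpolate at f ≈ 0.461 with slerp weights a = sin((1−f)δ)/sin δ ≈ 0.559, b = sin(fδ)/sin δ ≈ 0.479.
p = a·p₁ + b·p₂ ≈ (-0.716, -0.324, 0.618); φ = arcsin(p_z) ≈ 38.19°, λ = atan2(p_y, p_x) ≈ -155.68°.

≈ lat 38°N, lon 156°W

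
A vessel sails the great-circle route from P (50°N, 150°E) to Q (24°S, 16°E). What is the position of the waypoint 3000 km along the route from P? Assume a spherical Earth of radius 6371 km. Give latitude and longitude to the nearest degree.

Convert each endpoint to a unit vector on the sphere (x = cos φ cos λ, y = cos φ sin λ, z = sin φ).
The central angle between the endpoints is δ = arccos(p₁·p₂) ≈ 2.374 rad (136.0°). The total great-circle distance is δ·R ≈ 2.374 × 6371 ≈ 15124 km, so the target fraction is f = 3000/15124 ≈ 0.198.
Interpolate at f ≈ 0.198 with slerp weights a = sin((1−f)δ)/sin δ ≈ 1.361, b = sin(fδ)/sin δ ≈ 0.653.
p = a·p₁ + b·p₂ ≈ (-0.184, 0.602, 0.777); φ = arcsin(p_z) ≈ 50.99°, λ = atan2(p_y, p_x) ≈ 107.00°.

≈ (51°N, 107°E)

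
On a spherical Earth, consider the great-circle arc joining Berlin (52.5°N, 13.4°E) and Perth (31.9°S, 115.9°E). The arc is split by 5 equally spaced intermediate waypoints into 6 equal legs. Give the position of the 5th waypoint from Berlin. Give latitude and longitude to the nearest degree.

Convert each endpoint to a unit vector on the sphere (x = cos φ cos λ, y = cos φ sin λ, z = sin φ).
The central angle between the endpoints is δ = arccos(p₁·p₂) ≈ 2.131 rad (122.1°).
Interpolate at f = 5/6 with slerp weights a = sin((1−f)δ)/sin δ ≈ 0.410, b = sin(fδ)/sin δ ≈ 1.156.
p = a·p₁ + b·p₂ ≈ (-0.186, 0.940, -0.285); φ = arcsin(p_z) ≈ -16.56°, λ = atan2(p_y, p_x) ≈ 101.16°.

≈ 17°S, 101°E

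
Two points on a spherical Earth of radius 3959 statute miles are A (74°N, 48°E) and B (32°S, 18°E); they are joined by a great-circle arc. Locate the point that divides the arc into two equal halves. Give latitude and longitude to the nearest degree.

Convert each endpoint to a unit vector on the sphere (x = cos φ cos λ, y = cos φ sin λ, z = sin φ).
The central angle between the endpoints is δ = arccos(p₁·p₂) ≈ 1.883 rad (107.9°).
Interpolate at f = 1/2 with slerp weights a = sin((1−f)δ)/sin δ ≈ 0.849, b = sin(fδ)/sin δ ≈ 0.849.
p = a·p₁ + b·p₂ ≈ (0.842, 0.397, 0.366); φ = arcsin(p_z) ≈ 21.49°, λ = atan2(p_y, p_x) ≈ 25.23°.

≈ (21°N, 25°E)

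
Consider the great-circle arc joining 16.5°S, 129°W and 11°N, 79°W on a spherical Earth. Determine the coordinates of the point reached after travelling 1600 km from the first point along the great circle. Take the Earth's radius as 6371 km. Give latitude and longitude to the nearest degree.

≈ 10°S, 116°W

From cos δ = sin φ₁ sin φ₂ + cos φ₁ cos φ₂ cos Δλ, the central angle is δ ≈ 0.987 rad (56.6°). The total great-circle distance is δ·R ≈ 0.987 × 6371 ≈ 6291 km, so the target fraction is f = 1600/6291 ≈ 0.254.
Interpolate at f ≈ 0.254 with slerp weights a = sin((1−f)δ)/sin δ ≈ 0.805, b = sin(fδ)/sin δ ≈ 0.298.
p = a·p₁ + b·p₂ ≈ (-0.430, -0.886, -0.172); φ = arcsin(p_z) ≈ -9.89°, λ = atan2(p_y, p_x) ≈ -115.86°.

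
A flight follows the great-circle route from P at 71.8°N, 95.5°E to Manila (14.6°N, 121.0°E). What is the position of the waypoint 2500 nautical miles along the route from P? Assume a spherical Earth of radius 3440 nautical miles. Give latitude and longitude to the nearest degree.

≈ 32°N, 118°E

The haversine formula gives a central angle δ ≈ 1.033 rad (59.2°) between the endpoints. The total great-circle distance is δ·R ≈ 1.033 × 3440 ≈ 3553 nmi, so the target fraction is f = 2500/3553 ≈ 0.704.
Interpolate at f ≈ 0.704 with slerp weights a = sin((1−f)δ)/sin δ ≈ 0.351, b = sin(fδ)/sin δ ≈ 0.774.
p = a·p₁ + b·p₂ ≈ (-0.396, 0.751, 0.528); φ = arcsin(p_z) ≈ 31.90°, λ = atan2(p_y, p_x) ≈ 117.81°.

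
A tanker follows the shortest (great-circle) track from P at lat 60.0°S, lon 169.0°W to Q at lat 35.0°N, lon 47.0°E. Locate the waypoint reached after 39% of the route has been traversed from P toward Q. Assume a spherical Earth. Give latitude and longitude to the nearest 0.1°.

≈ lat 43.4°S, lon 93.2°E

Convert each endpoint to a unit vector on the sphere (x = cos φ cos λ, y = cos φ sin λ, z = sin φ).
The central angle between the endpoints is δ = arccos(p₁·p₂) ≈ 2.546 rad (145.9°).
Interpolate at f = 0.39 with slerp weights a = sin((1−f)δ)/sin δ ≈ 1.784, b = sin(fδ)/sin δ ≈ 1.494.
p = a·p₁ + b·p₂ ≈ (-0.041, 0.725, -0.687); φ = arcsin(p_z) ≈ -43.43°, λ = atan2(p_y, p_x) ≈ 93.20°.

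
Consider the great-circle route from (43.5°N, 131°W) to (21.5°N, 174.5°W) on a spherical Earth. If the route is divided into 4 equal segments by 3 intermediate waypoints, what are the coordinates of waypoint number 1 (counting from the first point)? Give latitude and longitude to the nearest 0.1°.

Convert each endpoint to a unit vector on the sphere (x = cos φ cos λ, y = cos φ sin λ, z = sin φ).
The central angle between the endpoints is δ = arccos(p₁·p₂) ≈ 0.735 rad (42.1°).
Interpolate at f = 1/4 with slerp weights a = sin((1−f)δ)/sin δ ≈ 0.781, b = sin(fδ)/sin δ ≈ 0.272.
p = a·p₁ + b·p₂ ≈ (-0.624, -0.452, 0.637); φ = arcsin(p_z) ≈ 39.60°, λ = atan2(p_y, p_x) ≈ -144.09°.

≈ (39.6°N, 144.1°W)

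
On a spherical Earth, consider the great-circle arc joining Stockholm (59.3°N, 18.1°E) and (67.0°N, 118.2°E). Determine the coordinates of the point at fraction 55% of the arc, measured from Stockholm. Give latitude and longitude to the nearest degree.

Convert each endpoint to a unit vector on the sphere (x = cos φ cos λ, y = cos φ sin λ, z = sin φ).
The central angle between the endpoints is δ = arccos(p₁·p₂) ≈ 0.713 rad (40.8°).
Interpolate at f = 0.55 with slerp weights a = sin((1−f)δ)/sin δ ≈ 0.482, b = sin(fδ)/sin δ ≈ 0.584.
p = a·p₁ + b·p₂ ≈ (0.126, 0.278, 0.952); φ = arcsin(p_z) ≈ 72.24°, λ = atan2(p_y, p_x) ≈ 65.58°.

≈ (72°N, 66°E)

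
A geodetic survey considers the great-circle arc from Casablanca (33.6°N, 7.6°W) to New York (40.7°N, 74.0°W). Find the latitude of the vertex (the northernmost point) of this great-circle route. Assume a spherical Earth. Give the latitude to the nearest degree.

≈ 43°N

The great circle lies in the plane with unit normal n̂ = (p₁ × p₂)/|p₁ × p₂|.
Here n̂_z ≈ -0.733; the vertex latitude is φ_max = arccos|n̂_z| ≈ 42.9°.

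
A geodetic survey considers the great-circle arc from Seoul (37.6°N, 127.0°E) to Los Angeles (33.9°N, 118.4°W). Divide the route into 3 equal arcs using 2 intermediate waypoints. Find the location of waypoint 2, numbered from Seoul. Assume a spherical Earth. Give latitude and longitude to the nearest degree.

≈ (50°N, 151°W)

Write both endpoints as unit vectors p₁, p₂ with components (cos φ cos λ, cos φ sin λ, sin φ).
The central angle between the endpoints is δ = arccos(p₁·p₂) ≈ 1.504 rad (86.2°).
Interpolate at f = 2/3 with slerp weights a = sin((1−f)δ)/sin δ ≈ 0.482, b = sin(fδ)/sin δ ≈ 0.845.
p = a·p₁ + b·p₂ ≈ (-0.563, -0.312, 0.765); φ = arcsin(p_z) ≈ 49.92°, λ = atan2(p_y, p_x) ≈ -151.01°.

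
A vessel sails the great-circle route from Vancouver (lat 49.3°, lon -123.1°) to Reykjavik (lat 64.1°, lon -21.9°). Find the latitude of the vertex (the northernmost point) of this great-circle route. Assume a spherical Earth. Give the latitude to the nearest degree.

≈ 69°

The great circle lies in the plane with unit normal n̂ = (p₁ × p₂)/|p₁ × p₂|.
Here n̂_z ≈ +0.359; the vertex latitude is φ_max = arccos|n̂_z| ≈ 69.0°.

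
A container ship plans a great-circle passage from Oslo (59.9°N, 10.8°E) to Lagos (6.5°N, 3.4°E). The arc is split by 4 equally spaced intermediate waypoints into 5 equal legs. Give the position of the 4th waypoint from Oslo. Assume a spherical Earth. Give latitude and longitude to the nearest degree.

≈ (17°N, 4°E)

Write both endpoints as unit vectors p₁, p₂ with components (cos φ cos λ, cos φ sin λ, sin φ).
The central angle between the endpoints is δ = arccos(p₁·p₂) ≈ 0.937 rad (53.7°).
Interpolate at f = 4/5 with slerp weights a = sin((1−f)δ)/sin δ ≈ 0.231, b = sin(fδ)/sin δ ≈ 0.846.
p = a·p₁ + b·p₂ ≈ (0.953, 0.072, 0.296); φ = arcsin(p_z) ≈ 17.20°, λ = atan2(p_y, p_x) ≈ 4.30°.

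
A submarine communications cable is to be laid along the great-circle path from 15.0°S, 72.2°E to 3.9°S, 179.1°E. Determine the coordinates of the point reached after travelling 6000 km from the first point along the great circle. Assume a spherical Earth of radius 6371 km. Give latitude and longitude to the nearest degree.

Convert each endpoint to a unit vector on the sphere (x = cos φ cos λ, y = cos φ sin λ, z = sin φ).
The central angle between the endpoints is δ = arccos(p₁·p₂) ≈ 1.836 rad (105.2°). The total great-circle distance is δ·R ≈ 1.836 × 6371 ≈ 11700 km, so the target fraction is f = 6000/11700 ≈ 0.513.
Interpolate at f ≈ 0.513 with slerp weights a = sin((1−f)δ)/sin δ ≈ 0.808, b = sin(fδ)/sin δ ≈ 0.838.
p = a·p₁ + b·p₂ ≈ (-0.597, 0.757, -0.266); φ = arcsin(p_z) ≈ -15.44°, λ = atan2(p_y, p_x) ≈ 128.29°.

≈ 15°S, 128°E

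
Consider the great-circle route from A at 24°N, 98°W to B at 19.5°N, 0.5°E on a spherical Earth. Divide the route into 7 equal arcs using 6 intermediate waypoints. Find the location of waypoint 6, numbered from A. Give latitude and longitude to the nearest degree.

Write both endpoints as unit vectors p₁, p₂ with components (cos φ cos λ, cos φ sin λ, sin φ).
The central angle between the endpoints is δ = arccos(p₁·p₂) ≈ 1.562 rad (89.5°).
Interpolate at f = 6/7 with slerp weights a = sin((1−f)δ)/sin δ ≈ 0.221, b = sin(fδ)/sin δ ≈ 0.973.
p = a·p₁ + b·p₂ ≈ (0.889, -0.192, 0.415); φ = arcsin(p_z) ≈ 24.51°, λ = atan2(p_y, p_x) ≈ -12.20°.

≈ 25°N, 12°W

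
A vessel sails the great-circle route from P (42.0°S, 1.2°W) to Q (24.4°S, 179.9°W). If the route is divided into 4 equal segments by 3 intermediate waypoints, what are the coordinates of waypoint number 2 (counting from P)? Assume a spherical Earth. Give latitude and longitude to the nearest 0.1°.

≈ (81.1°S, 174.2°W)

Write both endpoints as unit vectors p₁, p₂ with components (cos φ cos λ, cos φ sin λ, sin φ).
The central angle between the endpoints is δ = arccos(p₁·p₂) ≈ 1.983 rad (113.6°).
Interpolate at f = 2/4 with slerp weights a = sin((1−f)δ)/sin δ ≈ 0.913, b = sin(fδ)/sin δ ≈ 0.913.
p = a·p₁ + b·p₂ ≈ (-0.153, -0.016, -0.988); φ = arcsin(p_z) ≈ -81.15°, λ = atan2(p_y, p_x) ≈ -174.16°.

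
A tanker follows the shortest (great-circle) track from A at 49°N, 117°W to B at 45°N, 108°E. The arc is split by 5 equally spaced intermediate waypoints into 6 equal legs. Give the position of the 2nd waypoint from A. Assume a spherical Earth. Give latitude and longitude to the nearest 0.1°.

Convert each endpoint to a unit vector on the sphere (x = cos φ cos λ, y = cos φ sin λ, z = sin φ).
The central angle between the endpoints is δ = arccos(p₁·p₂) ≈ 1.364 rad (78.1°).
Interpolate at f = 2/6 with slerp weights a = sin((1−f)δ)/sin δ ≈ 0.806, b = sin(fδ)/sin δ ≈ 0.449.
p = a·p₁ + b·p₂ ≈ (-0.338, -0.170, 0.926); φ = arcsin(p_z) ≈ 67.77°, λ = atan2(p_y, p_x) ≈ -153.37°.

≈ 67.8°N, 153.4°W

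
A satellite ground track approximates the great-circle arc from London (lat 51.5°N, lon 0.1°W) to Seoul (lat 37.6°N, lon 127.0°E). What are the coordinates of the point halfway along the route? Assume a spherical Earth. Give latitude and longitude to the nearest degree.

Convert each endpoint to a unit vector on the sphere (x = cos φ cos λ, y = cos φ sin λ, z = sin φ).
The central angle between the endpoints is δ = arccos(p₁·p₂) ≈ 1.390 rad (79.6°).
Interpolate at f = 1/2 with slerp weights a = sin((1−f)δ)/sin δ ≈ 0.651, b = sin(fδ)/sin δ ≈ 0.651.
p = a·p₁ + b·p₂ ≈ (0.095, 0.411, 0.907); φ = arcsin(p_z) ≈ 65.04°, λ = atan2(p_y, p_x) ≈ 77.01°.

≈ lat 65°N, lon 77°E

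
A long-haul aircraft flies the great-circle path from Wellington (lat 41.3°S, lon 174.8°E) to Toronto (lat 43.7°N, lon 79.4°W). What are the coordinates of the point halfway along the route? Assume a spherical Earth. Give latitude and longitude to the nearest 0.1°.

≈ lat 2.0°N, lon 133.8°W

Write both endpoints as unit vectors p₁, p₂ with components (cos φ cos λ, cos φ sin λ, sin φ).
The central angle between the endpoints is δ = arccos(p₁·p₂) ≈ 2.219 rad (127.1°).
Interpolate at f = 1/2 with slerp weights a = sin((1−f)δ)/sin δ ≈ 1.123, b = sin(fδ)/sin δ ≈ 1.123.
p = a·p₁ + b·p₂ ≈ (-0.691, -0.722, 0.035); φ = arcsin(p_z) ≈ 1.99°, λ = atan2(p_y, p_x) ≈ -133.75°.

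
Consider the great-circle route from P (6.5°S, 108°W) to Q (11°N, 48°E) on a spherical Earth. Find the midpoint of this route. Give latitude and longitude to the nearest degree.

Convert each endpoint to a unit vector on the sphere (x = cos φ cos λ, y = cos φ sin λ, z = sin φ).
The central angle between the endpoints is δ = arccos(p₁·p₂) ≈ 2.720 rad (155.9°).
Interpolate at f = 1/2 with slerp weights a = sin((1−f)δ)/sin δ ≈ 2.392, b = sin(fδ)/sin δ ≈ 2.392.
p = a·p₁ + b·p₂ ≈ (0.837, -0.515, 0.186); φ = arcsin(p_z) ≈ 10.70°, λ = atan2(p_y, p_x) ≈ -31.63°.

≈ (11°N, 32°W)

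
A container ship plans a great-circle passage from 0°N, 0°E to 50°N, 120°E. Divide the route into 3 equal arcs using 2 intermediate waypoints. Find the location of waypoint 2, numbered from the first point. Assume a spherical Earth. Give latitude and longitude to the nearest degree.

≈ 50°N, 62°E

Convert each endpoint to a unit vector on the sphere (x = cos φ cos λ, y = cos φ sin λ, z = sin φ).
The central angle between the endpoints is δ = arccos(p₁·p₂) ≈ 1.898 rad (108.7°).
Interpolate at f = 2/3 with slerp weights a = sin((1−f)δ)/sin δ ≈ 0.624, b = sin(fδ)/sin δ ≈ 1.007.
p = a·p₁ + b·p₂ ≈ (0.301, 0.561, 0.772); φ = arcsin(p_z) ≈ 50.49°, λ = atan2(p_y, p_x) ≈ 61.79°.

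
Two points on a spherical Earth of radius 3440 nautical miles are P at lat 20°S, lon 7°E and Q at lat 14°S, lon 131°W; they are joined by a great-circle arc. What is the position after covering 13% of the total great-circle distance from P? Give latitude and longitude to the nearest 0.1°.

Convert each endpoint to a unit vector on the sphere (x = cos φ cos λ, y = cos φ sin λ, z = sin φ).
The central angle between the endpoints is δ = arccos(p₁·p₂) ≈ 2.208 rad (126.5°).
Interpolate at f = 0.13 with slerp weights a = sin((1−f)δ)/sin δ ≈ 1.169, b = sin(fδ)/sin δ ≈ 0.352.
p = a·p₁ + b·p₂ ≈ (0.866, -0.124, -0.485); φ = arcsin(p_z) ≈ -29.00°, λ = atan2(p_y, p_x) ≈ -8.16°.

≈ lat 29.0°S, lon 8.2°W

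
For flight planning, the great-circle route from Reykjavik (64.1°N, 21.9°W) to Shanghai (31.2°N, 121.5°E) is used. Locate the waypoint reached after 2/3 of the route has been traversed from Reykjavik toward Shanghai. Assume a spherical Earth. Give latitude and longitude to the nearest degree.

≈ 57°N, 109°E

Write both endpoints as unit vectors p₁, p₂ with components (cos φ cos λ, cos φ sin λ, sin φ).
The central angle between the endpoints is δ = arccos(p₁·p₂) ≈ 1.404 rad (80.4°).
Interpolate at f = 2/3 with slerp weights a = sin((1−f)δ)/sin δ ≈ 0.457, b = sin(fδ)/sin δ ≈ 0.817.
p = a·p₁ + b·p₂ ≈ (-0.180, 0.521, 0.834); φ = arcsin(p_z) ≈ 56.56°, λ = atan2(p_y, p_x) ≈ 109.01°.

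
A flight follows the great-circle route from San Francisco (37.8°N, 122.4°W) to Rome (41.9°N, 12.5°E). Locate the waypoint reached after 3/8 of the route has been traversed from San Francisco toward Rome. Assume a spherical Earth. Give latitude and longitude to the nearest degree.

≈ (62°N, 84°W)

The haversine formula gives a central angle δ ≈ 1.577 rad (90.3°) between the endpoints.
Interpolate at f = 3/8 with slerp weights a = sin((1−f)δ)/sin δ ≈ 0.833, b = sin(fδ)/sin δ ≈ 0.557.
p = a·p₁ + b·p₂ ≈ (0.052, -0.466, 0.883); φ = arcsin(p_z) ≈ 62.02°, λ = atan2(p_y, p_x) ≈ -83.62°.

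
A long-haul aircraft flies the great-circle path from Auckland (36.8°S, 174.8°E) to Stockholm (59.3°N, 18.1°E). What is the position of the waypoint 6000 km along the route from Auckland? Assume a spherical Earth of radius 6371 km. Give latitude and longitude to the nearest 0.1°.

The haversine formula gives a central angle δ ≈ 2.669 rad (152.9°) between the endpoints. The total great-circle distance is δ·R ≈ 2.669 × 6371 ≈ 17006 km, so the target fraction is f = 6000/17006 ≈ 0.353.
Interpolate at f ≈ 0.353 with slerp weights a = sin((1−f)δ)/sin δ ≈ 2.171, b = sin(fδ)/sin δ ≈ 1.778.
p = a·p₁ + b·p₂ ≈ (-0.869, 0.440, 0.228); φ = arcsin(p_z) ≈ 13.16°, λ = atan2(p_y, p_x) ≈ 153.17°.

≈ (13.2°N, 153.2°E)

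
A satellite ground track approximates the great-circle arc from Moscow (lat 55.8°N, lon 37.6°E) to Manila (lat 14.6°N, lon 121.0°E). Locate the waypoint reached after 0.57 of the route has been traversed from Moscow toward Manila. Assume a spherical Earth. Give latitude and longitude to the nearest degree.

The haversine formula gives a central angle δ ≈ 1.296 rad (74.3°) between the endpoints.
Interpolate at f = 0.57 with slerp weights a = sin((1−f)δ)/sin δ ≈ 0.550, b = sin(fδ)/sin δ ≈ 0.700.
p = a·p₁ + b·p₂ ≈ (-0.104, 0.769, 0.631); φ = arcsin(p_z) ≈ 39.12°, λ = atan2(p_y, p_x) ≈ 97.70°.

≈ lat 39°N, lon 98°E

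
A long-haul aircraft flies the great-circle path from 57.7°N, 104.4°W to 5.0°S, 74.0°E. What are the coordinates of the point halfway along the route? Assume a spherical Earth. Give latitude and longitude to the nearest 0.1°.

Write both endpoints as unit vectors p₁, p₂ with components (cos φ cos λ, cos φ sin λ, sin φ).
The central angle between the endpoints is δ = arccos(p₁·p₂) ≈ 2.222 rad (127.3°).
Interpolate at f = 1/2 with slerp weights a = sin((1−f)δ)/sin δ ≈ 1.126, b = sin(fδ)/sin δ ≈ 1.126.
p = a·p₁ + b·p₂ ≈ (0.160, 0.496, 0.854); φ = arcsin(p_z) ≈ 58.63°, λ = atan2(p_y, p_x) ≈ 72.15°.

≈ 58.6°N, 72.2°E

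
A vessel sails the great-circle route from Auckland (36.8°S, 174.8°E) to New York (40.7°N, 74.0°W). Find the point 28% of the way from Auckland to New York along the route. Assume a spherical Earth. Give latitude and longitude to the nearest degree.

≈ (16°S, 152°W)

Convert each endpoint to a unit vector on the sphere (x = cos φ cos λ, y = cos φ sin λ, z = sin φ).
The central angle between the endpoints is δ = arccos(p₁·p₂) ≈ 2.227 rad (127.6°).
Interpolate at f = 0.28 with slerp weights a = sin((1−f)δ)/sin δ ≈ 1.261, b = sin(fδ)/sin δ ≈ 0.737.
p = a·p₁ + b·p₂ ≈ (-0.852, -0.446, -0.275); φ = arcsin(p_z) ≈ -15.96°, λ = atan2(p_y, p_x) ≈ -152.39°.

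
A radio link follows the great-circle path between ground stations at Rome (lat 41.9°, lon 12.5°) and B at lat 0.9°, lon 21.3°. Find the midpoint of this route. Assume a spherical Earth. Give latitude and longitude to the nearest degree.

≈ lat 21°, lon 18°

Convert each endpoint to a unit vector on the sphere (x = cos φ cos λ, y = cos φ sin λ, z = sin φ).
The central angle between the endpoints is δ = arccos(p₁·p₂) ≈ 0.729 rad (41.8°).
Interpolate at f = 1/2 with slerp weights a = sin((1−f)δ)/sin δ ≈ 0.535, b = sin(fδ)/sin δ ≈ 0.535.
p = a·p₁ + b·p₂ ≈ (0.887, 0.281, 0.366); φ = arcsin(p_z) ≈ 21.46°, λ = atan2(p_y, p_x) ≈ 17.55°.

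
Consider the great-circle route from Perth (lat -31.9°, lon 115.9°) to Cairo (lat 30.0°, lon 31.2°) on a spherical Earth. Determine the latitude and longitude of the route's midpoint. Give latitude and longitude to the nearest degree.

≈ lat -1°, lon 73°

The haversine formula gives a central angle δ ≈ 1.768 rad (101.3°) between the endpoints.
Interpolate at f = 1/2 with slerp weights a = sin((1−f)δ)/sin δ ≈ 0.789, b = sin(fδ)/sin δ ≈ 0.789.
p = a·p₁ + b·p₂ ≈ (0.292, 0.956, -0.022); φ = arcsin(p_z) ≈ -1.29°, λ = atan2(p_y, p_x) ≈ 73.03°.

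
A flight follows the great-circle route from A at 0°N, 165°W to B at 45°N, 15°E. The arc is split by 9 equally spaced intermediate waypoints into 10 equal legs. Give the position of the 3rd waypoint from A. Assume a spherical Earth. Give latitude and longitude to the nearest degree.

Convert each endpoint to a unit vector on the sphere (x = cos φ cos λ, y = cos φ sin λ, z = sin φ).
The central angle between the endpoints is δ = arccos(p₁·p₂) ≈ 2.356 rad (135.0°).
Interpolate at f = 3/10 with slerp weights a = sin((1−f)δ)/sin δ ≈ 1.410, b = sin(fδ)/sin δ ≈ 0.918.
p = a·p₁ + b·p₂ ≈ (-0.734, -0.197, 0.649); φ = arcsin(p_z) ≈ 40.50°, λ = atan2(p_y, p_x) ≈ -165.00°.

≈ 40°N, 165°W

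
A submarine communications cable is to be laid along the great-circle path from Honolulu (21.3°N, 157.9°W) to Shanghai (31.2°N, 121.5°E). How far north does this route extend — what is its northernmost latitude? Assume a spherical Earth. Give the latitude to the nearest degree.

≈ 34°N

The great circle lies in the plane with unit normal n̂ = (p₁ × p₂)/|p₁ × p₂|.
Here n̂_z ≈ -0.829; the vertex latitude is φ_max = arccos|n̂_z| ≈ 34.0°.
Check via Clairaut: cos φ_max = |cos φ₁| · sin C = cos(21.3°)·sin(62.9°) ≈ 0.829, again giving ≈ 34.0°.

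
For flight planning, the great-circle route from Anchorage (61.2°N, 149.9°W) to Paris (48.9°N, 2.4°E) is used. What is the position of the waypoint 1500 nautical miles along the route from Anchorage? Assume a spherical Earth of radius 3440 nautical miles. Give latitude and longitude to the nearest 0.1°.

≈ 80.5°N, 91.9°W

Convert each endpoint to a unit vector on the sphere (x = cos φ cos λ, y = cos φ sin λ, z = sin φ).
The central angle between the endpoints is δ = arccos(p₁·p₂) ≈ 1.181 rad (67.7°). The total great-circle distance is δ·R ≈ 1.181 × 3440 ≈ 4063 nmi, so the target fraction is f = 1500/4063 ≈ 0.369.
Interpolate at f ≈ 0.369 with slerp weights a = sin((1−f)δ)/sin δ ≈ 0.733, b = sin(fδ)/sin δ ≈ 0.457.
p = a·p₁ + b·p₂ ≈ (-0.006, -0.165, 0.986); φ = arcsin(p_z) ≈ 80.53°, λ = atan2(p_y, p_x) ≈ -91.94°.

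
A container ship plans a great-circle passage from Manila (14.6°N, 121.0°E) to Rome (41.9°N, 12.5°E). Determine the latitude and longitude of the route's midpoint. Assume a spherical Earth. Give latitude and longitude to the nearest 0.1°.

≈ (42.1°N, 77.0°E)

From cos δ = sin φ₁ sin φ₂ + cos φ₁ cos φ₂ cos Δλ, the central angle is δ ≈ 1.631 rad (93.5°).
Interpolate at f = 1/2 with slerp weights a = sin((1−f)δ)/sin δ ≈ 0.729, b = sin(fδ)/sin δ ≈ 0.729.
p = a·p₁ + b·p₂ ≈ (0.166, 0.723, 0.671); φ = arcsin(p_z) ≈ 42.14°, λ = atan2(p_y, p_x) ≈ 77.02°.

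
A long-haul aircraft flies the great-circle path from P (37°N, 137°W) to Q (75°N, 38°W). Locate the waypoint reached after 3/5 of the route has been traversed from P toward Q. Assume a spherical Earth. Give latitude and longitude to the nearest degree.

Convert each endpoint to a unit vector on the sphere (x = cos φ cos λ, y = cos φ sin λ, z = sin φ).
The central angle between the endpoints is δ = arccos(p₁·p₂) ≈ 0.990 rad (56.7°).
Interpolate at f = 3/5 with slerp weights a = sin((1−f)δ)/sin δ ≈ 0.461, b = sin(fδ)/sin δ ≈ 0.669.
p = a·p₁ + b·p₂ ≈ (-0.133, -0.358, 0.924); φ = arcsin(p_z) ≈ 67.55°, λ = atan2(p_y, p_x) ≈ -110.37°.

≈ (68°N, 110°W)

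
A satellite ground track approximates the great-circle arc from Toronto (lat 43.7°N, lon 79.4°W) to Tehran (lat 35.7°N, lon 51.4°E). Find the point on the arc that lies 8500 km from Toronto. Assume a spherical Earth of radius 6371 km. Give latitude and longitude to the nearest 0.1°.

≈ lat 45.7°N, lon 41.7°E

Convert each endpoint to a unit vector on the sphere (x = cos φ cos λ, y = cos φ sin λ, z = sin φ).
The central angle between the endpoints is δ = arccos(p₁·p₂) ≈ 1.551 rad (88.9°). The total great-circle distance is δ·R ≈ 1.551 × 6371 ≈ 9883 km, so the target fraction is f = 8500/9883 ≈ 0.860.
Interpolate at f ≈ 0.860 with slerp weights a = sin((1−f)δ)/sin δ ≈ 0.215, b = sin(fδ)/sin δ ≈ 0.972.
p = a·p₁ + b·p₂ ≈ (0.521, 0.464, 0.716); φ = arcsin(p_z) ≈ 45.74°, λ = atan2(p_y, p_x) ≈ 41.67°.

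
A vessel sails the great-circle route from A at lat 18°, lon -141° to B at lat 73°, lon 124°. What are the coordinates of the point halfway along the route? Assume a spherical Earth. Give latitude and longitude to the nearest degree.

Write both endpoints as unit vectors p₁, p₂ with components (cos φ cos λ, cos φ sin λ, sin φ).
The central angle between the endpoints is δ = arccos(p₁·p₂) ≈ 1.296 rad (74.3°).
Interpolate at f = 1/2 with slerp weights a = sin((1−f)δ)/sin δ ≈ 0.627, b = sin(fδ)/sin δ ≈ 0.627.
p = a·p₁ + b·p₂ ≈ (-0.566, -0.223, 0.794); φ = arcsin(p_z) ≈ 52.52°, λ = atan2(p_y, p_x) ≈ -158.47°.

≈ lat 53°, lon -158°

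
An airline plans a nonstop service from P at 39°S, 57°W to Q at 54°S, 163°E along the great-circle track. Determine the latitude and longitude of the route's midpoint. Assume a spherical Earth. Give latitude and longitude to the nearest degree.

From cos δ = sin φ₁ sin φ₂ + cos φ₁ cos φ₂ cos Δλ, the central angle is δ ≈ 1.411 rad (80.8°).
Interpolate at f = 1/2 with slerp weights a = sin((1−f)δ)/sin δ ≈ 0.657, b = sin(fδ)/sin δ ≈ 0.657.
p = a·p₁ + b·p₂ ≈ (-0.091, -0.315, -0.945); φ = arcsin(p_z) ≈ -70.85°, λ = atan2(p_y, p_x) ≈ -106.13°.

≈ 71°S, 106°W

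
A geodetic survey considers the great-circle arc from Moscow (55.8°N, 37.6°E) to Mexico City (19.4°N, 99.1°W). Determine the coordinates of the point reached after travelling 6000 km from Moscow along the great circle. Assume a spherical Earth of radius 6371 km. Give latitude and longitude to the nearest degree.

≈ (56°N, 71°W)

From cos δ = sin φ₁ sin φ₂ + cos φ₁ cos φ₂ cos Δλ, the central angle is δ ≈ 1.682 rad (96.4°). The total great-circle distance is δ·R ≈ 1.682 × 6371 ≈ 10717 km, so the target fraction is f = 6000/10717 ≈ 0.560.
Interpolate at f ≈ 0.560 with slerp weights a = sin((1−f)δ)/sin δ ≈ 0.679, b = sin(fδ)/sin δ ≈ 0.814.
p = a·p₁ + b·p₂ ≈ (0.181, -0.525, 0.832); φ = arcsin(p_z) ≈ 56.27°, λ = atan2(p_y, p_x) ≈ -70.99°.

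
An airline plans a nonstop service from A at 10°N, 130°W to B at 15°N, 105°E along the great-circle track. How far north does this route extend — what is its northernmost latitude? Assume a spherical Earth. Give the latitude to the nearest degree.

The great circle lies in the plane with unit normal n̂ = (p₁ × p₂)/|p₁ × p₂|.
Here n̂_z ≈ -0.900; the vertex latitude is φ_max = arccos|n̂_z| ≈ 25.8°.

≈ 26°N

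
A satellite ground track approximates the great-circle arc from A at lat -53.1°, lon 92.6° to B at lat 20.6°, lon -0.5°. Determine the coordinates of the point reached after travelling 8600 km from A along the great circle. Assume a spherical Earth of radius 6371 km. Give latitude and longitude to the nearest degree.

≈ lat -4°, lon 18°

Write both endpoints as unit vectors p₁, p₂ with components (cos φ cos λ, cos φ sin λ, sin φ).
The central angle between the endpoints is δ = arccos(p₁·p₂) ≈ 1.888 rad (108.2°). The total great-circle distance is δ·R ≈ 1.888 × 6371 ≈ 12027 km, so the target fraction is f = 8600/12027 ≈ 0.715.
Interpolate at f ≈ 0.715 with slerp weights a = sin((1−f)δ)/sin δ ≈ 0.539, b = sin(fδ)/sin δ ≈ 1.027.
p = a·p₁ + b·p₂ ≈ (0.946, 0.315, -0.070); φ = arcsin(p_z) ≈ -4.01°, λ = atan2(p_y, p_x) ≈ 18.41°.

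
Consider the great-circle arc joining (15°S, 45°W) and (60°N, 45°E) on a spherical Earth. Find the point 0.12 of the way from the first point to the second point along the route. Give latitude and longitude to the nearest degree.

Write both endpoints as unit vectors p₁, p₂ with components (cos φ cos λ, cos φ sin λ, sin φ).
The central angle between the endpoints is δ = arccos(p₁·p₂) ≈ 1.797 rad (103.0°).
Interpolate at f = 0.12 with slerp weights a = sin((1−f)δ)/sin δ ≈ 1.026, b = sin(fδ)/sin δ ≈ 0.220.
p = a·p₁ + b·p₂ ≈ (0.778, -0.623, -0.075); φ = arcsin(p_z) ≈ -4.33°, λ = atan2(p_y, p_x) ≈ -38.68°.

≈ (4°S, 39°W)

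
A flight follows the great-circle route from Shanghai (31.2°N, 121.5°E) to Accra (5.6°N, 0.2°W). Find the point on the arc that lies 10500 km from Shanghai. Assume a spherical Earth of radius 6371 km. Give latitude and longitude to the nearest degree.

≈ (17°N, 15°E)

Write both endpoints as unit vectors p₁, p₂ with components (cos φ cos λ, cos φ sin λ, sin φ).
The central angle between the endpoints is δ = arccos(p₁·p₂) ≈ 1.979 rad (113.4°). The total great-circle distance is δ·R ≈ 1.979 × 6371 ≈ 12607 km, so the target fraction is f = 10500/12607 ≈ 0.833.
Interpolate at f ≈ 0.833 with slerp weights a = sin((1−f)δ)/sin δ ≈ 0.354, b = sin(fδ)/sin δ ≈ 1.086.
p = a·p₁ + b·p₂ ≈ (0.923, 0.254, 0.289); φ = arcsin(p_z) ≈ 16.81°, λ = atan2(p_y, p_x) ≈ 15.40°.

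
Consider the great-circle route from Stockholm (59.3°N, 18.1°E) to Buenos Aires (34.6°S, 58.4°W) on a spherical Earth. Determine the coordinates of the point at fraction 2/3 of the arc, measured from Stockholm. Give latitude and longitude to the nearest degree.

≈ (1°S, 39°W)

The haversine formula gives a central angle δ ≈ 1.972 rad (113.0°) between the endpoints.
Interpolate at f = 2/3 with slerp weights a = sin((1−f)δ)/sin δ ≈ 0.663, b = sin(fδ)/sin δ ≈ 1.051.
p = a·p₁ + b·p₂ ≈ (0.775, -0.631, -0.026); φ = arcsin(p_z) ≈ -1.49°, λ = atan2(p_y, p_x) ≈ -39.16°.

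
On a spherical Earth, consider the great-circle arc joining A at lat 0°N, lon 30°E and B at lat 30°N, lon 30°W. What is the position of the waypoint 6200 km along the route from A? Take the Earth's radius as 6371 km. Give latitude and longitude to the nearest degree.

Convert each endpoint to a unit vector on the sphere (x = cos φ cos λ, y = cos φ sin λ, z = sin φ).
The central angle between the endpoints is δ = arccos(p₁·p₂) ≈ 1.123 rad (64.3°). The total great-circle distance is δ·R ≈ 1.123 × 6371 ≈ 7154 km, so the target fraction is f = 6200/7154 ≈ 0.867.
Interpolate at f ≈ 0.867 with slerp weights a = sin((1−f)δ)/sin δ ≈ 0.166, b = sin(fδ)/sin δ ≈ 0.917.
p = a·p₁ + b·p₂ ≈ (0.831, -0.314, 0.459); φ = arcsin(p_z) ≈ 27.29°, λ = atan2(p_y, p_x) ≈ -20.71°.

≈ lat 27°N, lon 21°W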